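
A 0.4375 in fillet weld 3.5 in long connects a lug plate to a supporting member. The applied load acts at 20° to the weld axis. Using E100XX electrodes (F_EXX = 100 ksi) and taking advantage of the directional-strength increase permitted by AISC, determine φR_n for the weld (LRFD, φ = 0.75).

φR_n ≈ 53.6 kip

t_e = 0.707 × 0.4375 = 0.3093 in; A_we = 0.3093 × 3.5 = 1.083 in².
Directional factor: 1.0 + 0.5 sin^1.5(20°) = 1.1.
F_nw = 0.6 × 100 × 1.1 = 66 ksi.
φR_n = 0.75 × 66 × 1.083 = 53.59 kip.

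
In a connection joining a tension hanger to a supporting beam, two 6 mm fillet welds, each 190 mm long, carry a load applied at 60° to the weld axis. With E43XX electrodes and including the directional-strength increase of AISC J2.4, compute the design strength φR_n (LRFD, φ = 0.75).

φR_n ≈ 438 kN

E43XX → F_EXX = 430 MPa.
t_e = 0.707 × 6 = 4.242 mm; A_we = 4.242 × 380 = 1612 mm².
Directional factor: 1.0 + 0.5 sin^1.5(60°) = 1.403.
F_nw = 0.6 × 430 × 1.403 = 362 MPa.
φR_n = 0.75 × 362 × 1612 × 10⁻³ = 437.6 kN.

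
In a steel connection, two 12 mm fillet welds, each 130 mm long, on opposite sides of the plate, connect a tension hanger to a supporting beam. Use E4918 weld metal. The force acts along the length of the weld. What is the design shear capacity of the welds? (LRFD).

E49XX → F_EXX = 490 MPa.
Effective throat t_e = 0.707 × 12 = 8.484 mm.
Total length L = 260 mm; A_we = 8.484 × 260 = 2206 mm².
F_nw = 0.6 F_EXX = 0.6 × 490 = 294 MPa.
φR_n = 0.75 × 294 × 2206 × 10⁻³ = 486.4 kN.

φR_n ≈ 486 kN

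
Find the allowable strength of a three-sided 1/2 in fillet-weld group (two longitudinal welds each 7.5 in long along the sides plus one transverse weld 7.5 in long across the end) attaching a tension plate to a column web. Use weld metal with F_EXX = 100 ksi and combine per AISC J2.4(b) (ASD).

R_n/Ω ≈ 255 kips

t_e = 0.707 × 0.5 = 0.3535 in.
R_nwl = 0.6 × 100 × 0.3535 × 15 = 318.1 kips (longitudinal, 2 welds).
R_nwt = 0.6 × 100 × 0.3535 × 7.5 = 159.1 kips (transverse, base value).
(i) R_nwl + R_nwt = 477.2 kips; (ii) 0.85 R_nwl + 1.5 R_nwt = 509 kips.
R_n = max = 509 kips [governs: (ii)]; R_n/Ω = 254.5 kips.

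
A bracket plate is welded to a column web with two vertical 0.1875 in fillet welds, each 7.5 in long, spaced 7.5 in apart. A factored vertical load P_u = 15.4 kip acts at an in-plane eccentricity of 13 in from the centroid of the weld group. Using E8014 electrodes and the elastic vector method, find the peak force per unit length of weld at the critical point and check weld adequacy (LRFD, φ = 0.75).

E80XX → F_EXX = 80 ksi.
Total weld length L_w = 15 in. Treat welds as unit-width lines.
Polar moment about centroid: J = 2[d³/12 + d(b/2)²] = 2[7.5³/12 + 7.5×3.75²] = 281.2 in³.
Direct shear f_v = P/L_w = 15.4 / 15 = 1.027 kip/in (vertical).
Torsion M = P·e = 15.4 × 13 = 200.2 kip·in.
Critical point at (x, y) = (3.75, 3.75) from centroid. f_tx = M·y/J = 2.669 kip/in; f_ty = M·x/J = 2.669 kip/in.
Resultant f_max = √[f_tx² + (f_v + f_ty)²] = √[2.669² + (1.027 + 2.669)²] = 4.559 kip/in.
Capacity per unit length: φr_n = 0.75 × 0.6 × 80 × (0.707 × 0.1875) = 4.772 kip/in.
4.559 ≤ 4.772 → adequate.

f_max ≈ 4.56 kip/in; adequate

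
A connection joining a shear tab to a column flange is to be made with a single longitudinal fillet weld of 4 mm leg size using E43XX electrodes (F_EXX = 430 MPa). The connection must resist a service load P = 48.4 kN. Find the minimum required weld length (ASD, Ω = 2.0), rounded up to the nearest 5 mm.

L = 135 mm

Throat t_e = 0.707 × 4 = 2.828 mm.
r_n/Ω = (0.6 × 430 × 2.828) / 2.0 = 364.8 N/mm = 0.3648 kN/mm.
L_req = P / (r_n/Ω) = 48.4 / 0.3648 = 132.7 mm total.
Round up → use L = 135 mm.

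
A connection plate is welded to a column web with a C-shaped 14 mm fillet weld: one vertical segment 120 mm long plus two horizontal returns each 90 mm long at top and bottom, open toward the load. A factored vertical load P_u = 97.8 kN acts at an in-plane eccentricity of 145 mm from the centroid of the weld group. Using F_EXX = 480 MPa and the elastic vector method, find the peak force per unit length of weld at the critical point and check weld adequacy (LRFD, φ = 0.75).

Total weld length L_w = 300 mm. Treat welds as unit-width lines.
Centroid: x̄ = 2×90×45 / 300 = 27 mm from the vertical weld.
Polar moment about centroid: J = I_x + I_y = [120³/12 + 2×90×60²] + [120×27² + 2(90³/12 + 90×18²)] = 1059000 mm³.
Direct shear f_v = P/L_w = 97.8×10³ / 300 = 326 N/mm (vertical).
Torsion M = P·e = 97.8×10³ × 145 = 14181000 N·mm.
Critical point at (x, y) = (63, 60) from centroid. f_tx = M·y/J = 803.2 N/mm; f_ty = M·x/J = 843.4 N/mm.
Resultant f_max = √[f_tx² + (f_v + f_ty)²] = √[803.2² + (326 + 843.4)²] = 1419 N/mm.
Capacity per unit length: φr_n = 0.75 × 0.6 × 480 × (0.707 × 14) = 2138 N/mm.
1419 ≤ 2138 → adequate.

f_max ≈ 1420 N/mm; adequate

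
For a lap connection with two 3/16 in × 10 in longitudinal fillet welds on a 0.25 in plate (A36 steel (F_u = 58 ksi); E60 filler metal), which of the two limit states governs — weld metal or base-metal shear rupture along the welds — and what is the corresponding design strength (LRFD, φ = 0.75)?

φR_n ≈ 71.6 kips (weld metal governs)

E60XX → F_EXX = 60 ksi.
t_e = 0.707 × 0.1875 = 0.1326 in; L = 20 in.
Weld metal: φR_n = 0.75 × 0.6 × 60 × 0.1326 × 20 = 71.58 kips.
Base metal (shear rupture): φR_n = 0.75 × 0.6 × 58 × 0.25 × 20 = 130.5 kips.
Governing: weld metal.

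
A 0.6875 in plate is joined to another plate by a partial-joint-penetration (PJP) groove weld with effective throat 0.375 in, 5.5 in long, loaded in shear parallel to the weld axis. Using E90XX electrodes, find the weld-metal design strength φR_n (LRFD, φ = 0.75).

E90XX → F_EXX = 90 ksi.
Effective throat (given) t_e = 0.375 in.
A_we = 0.375 × 5.5 = 2.062 in².
F_nw = 0.6 F_EXX = 54 ksi.
φR_n = 0.75 × 54 × 2.062 = 83.53 kips.

φR_n ≈ 83.5 kips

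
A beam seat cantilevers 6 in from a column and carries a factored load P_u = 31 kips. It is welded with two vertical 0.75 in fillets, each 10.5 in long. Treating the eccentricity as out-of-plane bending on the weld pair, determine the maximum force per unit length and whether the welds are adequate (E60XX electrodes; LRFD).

f_max ≈ 5.27 kip/in; adequate

E60XX → F_EXX = 60 ksi.
L_w = 2 × 10.5 = 21 in; section modulus (unit throat) S = 2 × L²/6 = 36.75 in².
Direct shear f_v = P/L_w = 31/21 = 1.476 kip/in.
Moment M = P × e = 31 × 6 = 186 kip·in; bending f_b = M/S = 5.061 kip/in.
f_max = √(f_v² + f_b²) = √(1.476² + 5.061²) = 5.272 kip/in.
φr_n = 0.75 × 0.6 × 60 × (0.707 × 0.75) = 14.32 kip/in → adequate.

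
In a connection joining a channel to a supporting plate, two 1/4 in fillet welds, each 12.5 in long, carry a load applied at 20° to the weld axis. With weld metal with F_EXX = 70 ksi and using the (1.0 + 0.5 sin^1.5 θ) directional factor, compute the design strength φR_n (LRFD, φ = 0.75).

t_e = 0.707 × 0.25 = 0.1767 in; A_we = 0.1767 × 25 = 4.419 in².
Directional factor: 1.0 + 0.5 sin^1.5(20°) = 1.1.
F_nw = 0.6 × 70 × 1.1 = 46.2 ksi.
φR_n = 0.75 × 46.2 × 4.419 = 153.1 kips.

φR_n ≈ 153 kips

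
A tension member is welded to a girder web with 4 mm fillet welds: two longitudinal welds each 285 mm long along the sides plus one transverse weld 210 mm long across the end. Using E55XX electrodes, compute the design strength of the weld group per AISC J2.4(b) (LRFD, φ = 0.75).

φR_n ≈ 560 kN

E55XX → F_EXX = 550 MPa.
t_e = 0.707 × 4 = 2.828 mm.
R_nwl = 0.6 × 550 × 2.828 × 570 × 10⁻³ = 531.9 kN (longitudinal, 2 welds).
R_nwt = 0.6 × 550 × 2.828 × 210 × 10⁻³ = 196 kN (transverse, base value).
(i) R_nwl + R_nwt = 727.9 kN; (ii) 0.85 R_nwl + 1.5 R_nwt = 746.1 kN.
R_n = max = 746.1 kN [governs: (ii)]; φR_n = 559.6 kN.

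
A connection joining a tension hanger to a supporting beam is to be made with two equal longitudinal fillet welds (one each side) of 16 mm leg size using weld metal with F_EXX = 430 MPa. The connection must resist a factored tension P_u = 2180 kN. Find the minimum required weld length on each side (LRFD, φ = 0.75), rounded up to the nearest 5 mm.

L = 500 mm on each side

Throat t_e = 0.707 × 16 = 11.31 mm.
φr_n = 0.75 × 0.6 × 430 × 11.31 × 10⁻³ = 2.189 kN/mm.
L_req = P_u / φr_n = 2180 / 2.189 = 995.9 mm total.
Per side: 995.9 / 2 = 498 mm.
Round up → use L = 500 mm on each side.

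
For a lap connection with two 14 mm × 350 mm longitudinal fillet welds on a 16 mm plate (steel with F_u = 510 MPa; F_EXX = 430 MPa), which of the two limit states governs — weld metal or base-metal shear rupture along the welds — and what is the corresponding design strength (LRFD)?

φR_n ≈ 1340 kN (weld metal governs)

t_e = 0.707 × 14 = 9.898 mm; L = 700 mm.
Weld metal: φR_n = 0.75 × 0.6 × 430 × 9.898 × 700 × 10⁻³ = 1341 kN.
Base metal (shear rupture): φR_n = 0.75 × 0.6 × 510 × 16 × 700 × 10⁻³ = 2570 kN.
Governing: weld metal.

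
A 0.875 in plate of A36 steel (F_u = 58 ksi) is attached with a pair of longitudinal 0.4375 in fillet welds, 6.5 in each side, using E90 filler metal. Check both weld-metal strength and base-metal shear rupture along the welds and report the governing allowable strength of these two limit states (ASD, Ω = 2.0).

E90XX → F_EXX = 90 ksi.
t_e = 0.707 × 0.4375 = 0.3093 in; L = 13 in.
Weld metal: R_n/Ω = (1/2.0) × 0.6 × 90 × 0.3093 × 13 = 108.6 kip.
Base metal (shear rupture): R_n/Ω = (1/2.0) × 0.6 × 58 × 0.875 × 13 = 197.9 kip.
Governing: weld metal.

R_n/Ω ≈ 109 kip (weld metal governs)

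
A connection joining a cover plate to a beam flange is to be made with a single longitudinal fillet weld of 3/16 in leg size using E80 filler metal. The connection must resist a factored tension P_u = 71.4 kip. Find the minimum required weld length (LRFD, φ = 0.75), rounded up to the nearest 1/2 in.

E80XX → F_EXX = 80 ksi.
Throat t_e = 0.707 × 0.1875 = 0.1326 in.
φr_n = 0.75 × 0.6 × 80 × 0.1326 = 4.772 kip/in.
L_req = P_u / φr_n = 71.4 / 4.772 = 14.96 in total.
Round up → use L = 15 in.

L = 15 in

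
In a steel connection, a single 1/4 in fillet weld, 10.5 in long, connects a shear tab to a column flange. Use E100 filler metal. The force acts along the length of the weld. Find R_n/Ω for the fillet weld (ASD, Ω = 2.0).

R_n/Ω ≈ 55.7 kip

E100XX → F_EXX = 100 ksi.
Effective throat t_e = 0.707 × 0.25 = 0.1767 in.
Total length L = 10.5 in; A_we = 0.1767 × 10.5 = 1.856 in².
F_nw = 0.6 F_EXX = 0.6 × 100 = 60 ksi.
R_n = 60 × 1.856 = 111.4 kip; R_n/Ω = 111.4/2.0 = 55.68 kip.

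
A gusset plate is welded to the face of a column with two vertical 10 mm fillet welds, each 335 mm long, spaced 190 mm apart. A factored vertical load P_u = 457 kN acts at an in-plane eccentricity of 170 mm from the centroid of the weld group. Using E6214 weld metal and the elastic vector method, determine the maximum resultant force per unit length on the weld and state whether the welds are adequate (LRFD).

E62XX → F_EXX = 620 MPa.
Total weld length L_w = 670 mm. Treat welds as unit-width lines.
Polar moment about centroid: J = 2[d³/12 + d(b/2)²] = 2[335³/12 + 335×95²] = 12310000 mm³.
Direct shear f_v = P/L_w = 457×10³ / 670 = 682.1 N/mm (vertical).
Torsion M = P·e = 457×10³ × 170 = 77690000 N·mm.
Critical point at (x, y) = (95, 167.5) from centroid. f_tx = M·y/J = 1057 N/mm; f_ty = M·x/J = 599.4 N/mm.
Resultant f_max = √[f_tx² + (f_v + f_ty)²] = √[1057² + (682.1 + 599.4)²] = 1661 N/mm.
Capacity per unit length: φr_n = 0.75 × 0.6 × 620 × (0.707 × 10) = 1973 N/mm.
1661 ≤ 1973 → adequate.

f_max ≈ 1660 N/mm; adequate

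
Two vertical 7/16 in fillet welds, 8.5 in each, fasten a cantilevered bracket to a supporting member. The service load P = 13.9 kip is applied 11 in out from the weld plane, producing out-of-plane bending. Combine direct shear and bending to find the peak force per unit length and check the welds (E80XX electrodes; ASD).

f_max ≈ 6.4 kip/in; adequate

E80XX → F_EXX = 80 ksi.
L_w = 2 × 8.5 = 17 in; section modulus (unit throat) S = 2 × L²/6 = 24.08 in².
Direct shear f_v = P/L_w = 13.9/17 = 0.8176 kip/in.
Moment M = P × e = 13.9 × 11 = 152.9 kip·in; bending f_b = M/S = 6.349 kip/in.
f_max = √(f_v² + f_b²) = √(0.8176² + 6.349²) = 6.401 kip/in.
r_n/Ω = (1/2.0) × 0.6 × 80 × (0.707 × 0.4375) = 7.423 kip/in → adequate.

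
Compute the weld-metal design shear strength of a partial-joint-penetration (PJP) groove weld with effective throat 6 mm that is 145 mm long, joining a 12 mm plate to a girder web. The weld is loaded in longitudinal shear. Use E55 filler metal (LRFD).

E55XX → F_EXX = 550 MPa.
Effective throat (given) t_e = 6 mm.
A_we = 6 × 145 = 870 mm².
F_nw = 0.6 F_EXX = 330 MPa.
φR_n = 0.75 × 330 × 870 × 10⁻³ = 215.3 kN.

φR_n ≈ 215 kN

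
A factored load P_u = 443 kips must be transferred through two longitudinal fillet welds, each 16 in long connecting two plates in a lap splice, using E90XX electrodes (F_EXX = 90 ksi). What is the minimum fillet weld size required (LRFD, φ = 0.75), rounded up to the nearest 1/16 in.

w = 1/2 in

Total weld length L = 32 in.
Required throat t_e = P_u / (φ × 0.6 F_EXX × L) = 443 / (0.75 × 0.6 × 90 × 32) = 0.3418 in.
Required leg w = t_e / 0.707 = 0.4835 in → use 1/2 in.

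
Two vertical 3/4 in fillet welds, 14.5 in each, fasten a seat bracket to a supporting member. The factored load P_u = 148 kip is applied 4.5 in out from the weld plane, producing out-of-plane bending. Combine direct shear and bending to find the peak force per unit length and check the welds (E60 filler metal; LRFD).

f_max ≈ 10.8 kip/in; adequate

E60XX → F_EXX = 60 ksi.
L_w = 2 × 14.5 = 29 in; section modulus (unit throat) S = 2 × L²/6 = 70.08 in².
Direct shear f_v = P/L_w = 148/29 = 5.103 kip/in.
Moment M = P × e = 148 × 4.5 = 666 kip·in; bending f_b = M/S = 9.503 kip/in.
f_max = √(f_v² + f_b²) = √(5.103² + 9.503²) = 10.79 kip/in.
φr_n = 0.75 × 0.6 × 60 × (0.707 × 0.75) = 14.32 kip/in → adequate.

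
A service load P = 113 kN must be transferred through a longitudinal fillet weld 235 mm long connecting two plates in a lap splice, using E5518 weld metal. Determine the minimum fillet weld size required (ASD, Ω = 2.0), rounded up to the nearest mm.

w = 5 mm

E55XX → F_EXX = 550 MPa.
Total weld length L = 235 mm.
Required throat t_e = P × Ω / (0.6 F_EXX × L) = 113 × 2.0 / (0.6 × 550 × 235 × 10⁻³) = 2.914 mm.
Required leg w = t_e / 0.707 = 4.122 mm → use 5 mm.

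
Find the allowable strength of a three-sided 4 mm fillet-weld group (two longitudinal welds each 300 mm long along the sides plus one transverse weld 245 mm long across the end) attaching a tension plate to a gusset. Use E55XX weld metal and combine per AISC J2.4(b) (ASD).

R_n/Ω ≈ 409 kN

E55XX → F_EXX = 550 MPa.
t_e = 0.707 × 4 = 2.828 mm.
R_nwl = 0.6 × 550 × 2.828 × 600 × 10⁻³ = 559.9 kN (longitudinal, 2 welds).
R_nwt = 0.6 × 550 × 2.828 × 245 × 10⁻³ = 228.6 kN (transverse, base value).
(i) R_nwl + R_nwt = 788.6 kN; (ii) 0.85 R_nwl + 1.5 R_nwt = 818.9 kN.
R_n = max = 818.9 kN [governs: (ii)]; R_n/Ω = 409.5 kN.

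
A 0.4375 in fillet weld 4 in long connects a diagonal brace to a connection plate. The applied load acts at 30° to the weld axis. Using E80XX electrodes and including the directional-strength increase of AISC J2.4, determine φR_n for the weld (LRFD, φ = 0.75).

φR_n ≈ 52.4 kip

E80XX → F_EXX = 80 ksi.
t_e = 0.707 × 0.4375 = 0.3093 in; A_we = 0.3093 × 4 = 1.237 in².
Directional factor: 1.0 + 0.5 sin^1.5(30°) = 1.177.
F_nw = 0.6 × 80 × 1.177 = 56.49 ksi.
φR_n = 0.75 × 56.49 × 1.237 = 52.41 kip.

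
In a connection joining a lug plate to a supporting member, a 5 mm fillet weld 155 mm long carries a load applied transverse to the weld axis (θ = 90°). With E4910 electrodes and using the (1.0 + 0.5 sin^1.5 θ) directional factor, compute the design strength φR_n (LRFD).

φR_n ≈ 181 kN

E49XX → F_EXX = 490 MPa.
t_e = 0.707 × 5 = 3.535 mm; A_we = 3.535 × 155 = 547.9 mm².
Directional factor: 1.0 + 0.5 sin^1.5(90°) = 1.5.
F_nw = 0.6 × 490 × 1.5 = 441 MPa.
φR_n = 0.75 × 441 × 547.9 × 10⁻³ = 181.2 kN.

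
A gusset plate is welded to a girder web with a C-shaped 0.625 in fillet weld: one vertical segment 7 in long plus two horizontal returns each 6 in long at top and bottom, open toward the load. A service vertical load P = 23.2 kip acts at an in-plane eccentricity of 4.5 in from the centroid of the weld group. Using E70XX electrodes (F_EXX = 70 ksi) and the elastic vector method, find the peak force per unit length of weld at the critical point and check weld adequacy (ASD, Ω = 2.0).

f_max ≈ 3.27 kip/in; adequate

Total weld length L_w = 19 in. Treat welds as unit-width lines.
Centroid: x̄ = 2×6×3 / 19 = 1.895 in from the vertical weld.
Polar moment about centroid: J = I_x + I_y = [7³/12 + 2×6×3.5²] + [7×1.895² + 2(6³/12 + 6×1.105²)] = 251.4 in³.
Direct shear f_v = P/L_w = 23.2 / 19 = 1.221 kip/in (vertical).
Torsion M = P·e = 23.2 × 4.5 = 104.4 kip·in.
Critical point at (x, y) = (4.105, 3.5) from centroid. f_tx = M·y/J = 1.454 kip/in; f_ty = M·x/J = 1.705 kip/in.
Resultant f_max = √[f_tx² + (f_v + f_ty)²] = √[1.454² + (1.221 + 1.705)²] = 3.267 kip/in.
Capacity per unit length: r_n/Ω = (1/2.0) × 0.6 × 70 × (0.707 × 0.625) = 9.279 kip/in.
3.267 ≤ 9.279 → adequate.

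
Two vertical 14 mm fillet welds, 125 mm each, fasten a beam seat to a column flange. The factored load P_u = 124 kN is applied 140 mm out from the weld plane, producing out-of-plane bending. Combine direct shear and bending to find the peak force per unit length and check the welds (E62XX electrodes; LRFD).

f_max ≈ 3370 N/mm; NOT adequate

E62XX → F_EXX = 620 MPa.
L_w = 2 × 125 = 250 mm; section modulus (unit throat) S = 2 × L²/6 = 5208 mm².
Direct shear f_v = P/L_w = 124×10³/250 = 496 N/mm.
Moment M = P × e = 124×10³ × 140 = 17360000 N·mm; bending f_b = M/S = 3333 N/mm.
f_max = √(f_v² + f_b²) = √(496² + 3333²) = 3370 N/mm.
φr_n = 0.75 × 0.6 × 620 × (0.707 × 14) = 2762 N/mm → NOT adequate.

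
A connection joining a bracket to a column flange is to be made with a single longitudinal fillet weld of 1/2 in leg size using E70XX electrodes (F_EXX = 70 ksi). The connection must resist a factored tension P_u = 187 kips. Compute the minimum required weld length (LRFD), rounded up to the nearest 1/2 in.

L = 17 in

Throat t_e = 0.707 × 0.5 = 0.3535 in.
φr_n = 0.75 × 0.6 × 70 × 0.3535 = 11.14 kips/in.
L_req = P_u / φr_n = 187 / 11.14 = 16.79 in total.
Round up → use L = 17 in.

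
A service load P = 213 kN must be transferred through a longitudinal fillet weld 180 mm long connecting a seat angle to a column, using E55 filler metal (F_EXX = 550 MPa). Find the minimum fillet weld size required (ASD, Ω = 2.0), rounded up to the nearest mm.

w = 11 mm

Total weld length L = 180 mm.
Required throat t_e = P × Ω / (0.6 F_EXX × L) = 213 × 2.0 / (0.6 × 550 × 180 × 10⁻³) = 7.172 mm.
Required leg w = t_e / 0.707 = 10.14 mm → use 11 mm.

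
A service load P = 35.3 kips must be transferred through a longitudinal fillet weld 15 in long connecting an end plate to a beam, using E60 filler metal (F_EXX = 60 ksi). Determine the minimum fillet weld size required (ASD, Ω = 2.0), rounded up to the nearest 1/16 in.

Total weld length L = 15 in.
Required throat t_e = P × Ω / (0.6 F_EXX × L) = 35.3 × 2.0 / (0.6 × 60 × 15) = 0.1307 in.
Required leg w = t_e / 0.707 = 0.1849 in → use 3/16 in.

w = 3/16 in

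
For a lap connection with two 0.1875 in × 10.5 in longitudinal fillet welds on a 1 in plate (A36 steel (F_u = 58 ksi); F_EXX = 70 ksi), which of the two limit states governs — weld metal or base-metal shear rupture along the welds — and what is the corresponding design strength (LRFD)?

t_e = 0.707 × 0.1875 = 0.1326 in; L = 21 in.
Weld metal: φR_n = 0.75 × 0.6 × 70 × 0.1326 × 21 = 87.69 kip.
Base metal (shear rupture): φR_n = 0.75 × 0.6 × 58 × 1 × 21 = 548.1 kip.
Governing: weld metal.

φR_n ≈ 87.7 kip (weld metal governs)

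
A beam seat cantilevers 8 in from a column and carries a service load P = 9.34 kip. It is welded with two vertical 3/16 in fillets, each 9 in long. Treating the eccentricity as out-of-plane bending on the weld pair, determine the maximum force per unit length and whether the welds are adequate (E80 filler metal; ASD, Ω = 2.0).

f_max ≈ 2.82 kip/in; adequate

E80XX → F_EXX = 80 ksi.
L_w = 2 × 9 = 18 in; section modulus (unit throat) S = 2 × L²/6 = 27 in².
Direct shear f_v = P/L_w = 9.34/18 = 0.5189 kip/in.
Moment M = P × e = 9.34 × 8 = 74.72 kip·in; bending f_b = M/S = 2.767 kip/in.
f_max = √(f_v² + f_b²) = √(0.5189² + 2.767²) = 2.816 kip/in.
r_n/Ω = (1/2.0) × 0.6 × 80 × (0.707 × 0.1875) = 3.181 kip/in → adequate.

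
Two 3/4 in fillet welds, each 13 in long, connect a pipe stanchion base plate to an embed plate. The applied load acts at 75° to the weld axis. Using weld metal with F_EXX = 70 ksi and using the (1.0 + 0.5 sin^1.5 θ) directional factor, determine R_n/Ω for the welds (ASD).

R_n/Ω ≈ 427 kips

t_e = 0.707 × 0.75 = 0.5302 in; A_we = 0.5302 × 26 = 13.79 in².
Directional factor: 1.0 + 0.5 sin^1.5(75°) = 1.475.
F_nw = 0.6 × 70 × 1.475 = 61.94 ksi.
R_n/Ω = (61.94 × 13.79) / 2.0 = 426.9 kips.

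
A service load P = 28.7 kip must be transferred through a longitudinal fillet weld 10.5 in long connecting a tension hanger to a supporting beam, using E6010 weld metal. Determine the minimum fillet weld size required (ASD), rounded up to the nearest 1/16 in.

w = 1/4 in

E60XX → F_EXX = 60 ksi.
Total weld length L = 10.5 in.
Required throat t_e = P × Ω / (0.6 F_EXX × L) = 28.7 × 2.0 / (0.6 × 60 × 10.5) = 0.1519 in.
Required leg w = t_e / 0.707 = 0.2148 in → use 1/4 in.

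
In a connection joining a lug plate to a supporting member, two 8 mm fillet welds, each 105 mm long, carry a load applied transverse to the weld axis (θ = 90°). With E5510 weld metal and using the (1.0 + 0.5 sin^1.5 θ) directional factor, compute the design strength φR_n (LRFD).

E55XX → F_EXX = 550 MPa.
t_e = 0.707 × 8 = 5.656 mm; A_we = 5.656 × 210 = 1188 mm².
Directional factor: 1.0 + 0.5 sin^1.5(90°) = 1.5.
F_nw = 0.6 × 550 × 1.5 = 495 MPa.
φR_n = 0.75 × 495 × 1188 × 10⁻³ = 441 kN.

φR_n ≈ 441 kN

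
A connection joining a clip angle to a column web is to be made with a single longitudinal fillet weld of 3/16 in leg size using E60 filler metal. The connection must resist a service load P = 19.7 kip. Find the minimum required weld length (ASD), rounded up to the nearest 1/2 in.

L = 8.5 in

E60XX → F_EXX = 60 ksi.
Throat t_e = 0.707 × 0.1875 = 0.1326 in.
r_n/Ω = (0.6 × 60 × 0.1326) / 2.0 = 2.386 kip/in.
L_req = P / (r_n/Ω) = 19.7 / 2.386 = 8.256 in total.
Round up → use L = 8.5 in.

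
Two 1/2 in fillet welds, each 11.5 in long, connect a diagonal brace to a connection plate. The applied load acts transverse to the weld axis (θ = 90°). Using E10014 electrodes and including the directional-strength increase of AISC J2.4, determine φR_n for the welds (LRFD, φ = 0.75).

E100XX → F_EXX = 100 ksi.
t_e = 0.707 × 0.5 = 0.3535 in; A_we = 0.3535 × 23 = 8.13 in².
Directional factor: 1.0 + 0.5 sin^1.5(90°) = 1.5.
F_nw = 0.6 × 100 × 1.5 = 90 ksi.
φR_n = 0.75 × 90 × 8.13 = 548.8 kip.

φR_n ≈ 549 kip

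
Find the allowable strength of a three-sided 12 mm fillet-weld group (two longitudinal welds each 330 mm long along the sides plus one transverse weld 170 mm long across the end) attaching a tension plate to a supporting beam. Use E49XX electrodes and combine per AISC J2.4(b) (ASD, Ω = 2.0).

E49XX → F_EXX = 490 MPa.
t_e = 0.707 × 12 = 8.484 mm.
R_nwl = 0.6 × 490 × 8.484 × 660 × 10⁻³ = 1646 kN (longitudinal, 2 welds).
R_nwt = 0.6 × 490 × 8.484 × 170 × 10⁻³ = 424 kN (transverse, base value).
(i) R_nwl + R_nwt = 2070 kN; (ii) 0.85 R_nwl + 1.5 R_nwt = 2035 kN.
R_n = max = 2070 kN [governs: (i)]; R_n/Ω = 1035 kN.

R_n/Ω ≈ 1040 kN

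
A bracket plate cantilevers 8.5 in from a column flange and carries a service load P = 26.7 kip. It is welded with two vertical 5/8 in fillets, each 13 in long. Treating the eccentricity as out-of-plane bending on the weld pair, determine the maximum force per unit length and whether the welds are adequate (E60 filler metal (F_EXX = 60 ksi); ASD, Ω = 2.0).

L_w = 2 × 13 = 26 in; section modulus (unit throat) S = 2 × L²/6 = 56.33 in².
Direct shear f_v = P/L_w = 26.7/26 = 1.027 kip/in.
Moment M = P × e = 26.7 × 8.5 = 226.95 kip·in; bending f_b = M/S = 4.029 kip/in.
f_max = √(f_v² + f_b²) = √(1.027² + 4.029²) = 4.158 kip/in.
r_n/Ω = (1/2.0) × 0.6 × 60 × (0.707 × 0.625) = 7.954 kip/in → adequate.

f_max ≈ 4.16 kip/in; adequate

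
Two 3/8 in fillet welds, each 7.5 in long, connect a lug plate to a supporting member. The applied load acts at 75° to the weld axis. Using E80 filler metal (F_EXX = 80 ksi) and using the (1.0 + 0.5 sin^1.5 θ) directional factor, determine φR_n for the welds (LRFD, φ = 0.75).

t_e = 0.707 × 0.375 = 0.2651 in; A_we = 0.2651 × 15 = 3.977 in².
Directional factor: 1.0 + 0.5 sin^1.5(75°) = 1.475.
F_nw = 0.6 × 80 × 1.475 = 70.78 ksi.
φR_n = 0.75 × 70.78 × 3.977 = 211.1 kips.

φR_n ≈ 211 kips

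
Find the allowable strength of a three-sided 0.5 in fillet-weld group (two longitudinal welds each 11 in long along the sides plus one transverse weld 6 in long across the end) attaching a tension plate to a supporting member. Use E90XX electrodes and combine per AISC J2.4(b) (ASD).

E90XX → F_EXX = 90 ksi.
t_e = 0.707 × 0.5 = 0.3535 in.
R_nwl = 0.6 × 90 × 0.3535 × 22 = 420 kip (longitudinal, 2 welds).
R_nwt = 0.6 × 90 × 0.3535 × 6 = 114.5 kip (transverse, base value).
(i) R_nwl + R_nwt = 534.5 kip; (ii) 0.85 R_nwl + 1.5 R_nwt = 528.8 kip.
R_n = max = 534.5 kip [governs: (i)]; R_n/Ω = 267.2 kip.

R_n/Ω ≈ 267 kip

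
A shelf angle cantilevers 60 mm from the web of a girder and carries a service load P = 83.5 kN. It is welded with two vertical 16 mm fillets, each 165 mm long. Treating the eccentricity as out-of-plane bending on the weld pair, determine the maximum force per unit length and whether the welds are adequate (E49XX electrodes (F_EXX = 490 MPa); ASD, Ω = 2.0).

L_w = 2 × 165 = 330 mm; section modulus (unit throat) S = 2 × L²/6 = 9075 mm².
Direct shear f_v = P/L_w = 83.5×10³/330 = 253 N/mm.
Moment M = P × e = 83.5×10³ × 60 = 5010000 N·mm; bending f_b = M/S = 552.1 N/mm.
f_max = √(f_v² + f_b²) = √(253² + 552.1²) = 607.3 N/mm.
r_n/Ω = (1/2.0) × 0.6 × 490 × (0.707 × 16) = 1663 N/mm → adequate.

f_max ≈ 607 N/mm; adequate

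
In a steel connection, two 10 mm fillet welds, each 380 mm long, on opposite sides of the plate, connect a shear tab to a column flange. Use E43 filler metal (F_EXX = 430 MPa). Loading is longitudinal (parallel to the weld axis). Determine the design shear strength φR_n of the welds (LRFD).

φR_n ≈ 1040 kN

Effective throat t_e = 0.707 × 10 = 7.07 mm.
Total length L = 760 mm; A_we = 7.07 × 760 = 5373 mm².
F_nw = 0.6 F_EXX = 0.6 × 430 = 258 MPa.
φR_n = 0.75 × 258 × 5373 × 10⁻³ = 1040 kN.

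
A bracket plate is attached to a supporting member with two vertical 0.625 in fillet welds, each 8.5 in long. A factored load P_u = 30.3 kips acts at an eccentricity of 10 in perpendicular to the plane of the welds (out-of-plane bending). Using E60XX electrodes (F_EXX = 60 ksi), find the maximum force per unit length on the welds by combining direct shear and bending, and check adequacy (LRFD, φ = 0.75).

f_max ≈ 12.7 kip/in; NOT adequate

L_w = 2 × 8.5 = 17 in; section modulus (unit throat) S = 2 × L²/6 = 24.08 in².
Direct shear f_v = P/L_w = 30.3/17 = 1.782 kip/in.
Moment M = P × e = 30.3 × 10 = 303 kip·in; bending f_b = M/S = 12.58 kip/in.
f_max = √(f_v² + f_b²) = √(1.782² + 12.58²) = 12.71 kip/in.
φr_n = 0.75 × 0.6 × 60 × (0.707 × 0.625) = 11.93 kip/in → NOT adequate.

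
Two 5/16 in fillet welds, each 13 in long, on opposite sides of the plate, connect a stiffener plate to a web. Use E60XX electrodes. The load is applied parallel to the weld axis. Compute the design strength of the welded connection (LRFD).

φR_n ≈ 155 kips

E60XX → F_EXX = 60 ksi.
Effective throat t_e = 0.707 × 0.3125 = 0.2209 in.
Total length L = 26 in; A_we = 0.2209 × 26 = 5.744 in².
F_nw = 0.6 F_EXX = 0.6 × 60 = 36 ksi.
φR_n = 0.75 × 36 × 5.744 = 155.1 kips.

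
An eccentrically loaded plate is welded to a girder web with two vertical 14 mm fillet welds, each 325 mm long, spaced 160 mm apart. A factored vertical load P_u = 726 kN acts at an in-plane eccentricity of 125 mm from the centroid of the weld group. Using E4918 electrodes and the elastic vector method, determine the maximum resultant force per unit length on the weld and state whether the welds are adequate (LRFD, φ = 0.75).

f_max ≈ 2380 N/mm; NOT adequate

E49XX → F_EXX = 490 MPa.
Total weld length L_w = 650 mm. Treat welds as unit-width lines.
Polar moment about centroid: J = 2[d³/12 + d(b/2)²] = 2[325³/12 + 325×80²] = 9881000 mm³.
Direct shear f_v = P/L_w = 726×10³ / 650 = 1117 N/mm (vertical).
Torsion M = P·e = 726×10³ × 125 = 90750000 N·mm.
Critical point at (x, y) = (80, 162.5) from centroid. f_tx = M·y/J = 1492 N/mm; f_ty = M·x/J = 734.7 N/mm.
Resultant f_max = √[f_tx² + (f_v + f_ty)²] = √[1492² + (1117 + 734.7)²] = 2378 N/mm.
Capacity per unit length: φr_n = 0.75 × 0.6 × 490 × (0.707 × 14) = 2183 N/mm.
2378 > 2183 → NOT adequate.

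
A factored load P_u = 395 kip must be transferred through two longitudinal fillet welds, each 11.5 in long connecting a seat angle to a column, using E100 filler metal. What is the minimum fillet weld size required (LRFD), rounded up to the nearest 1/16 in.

E100XX → F_EXX = 100 ksi.
Total weld length L = 23 in.
Required throat t_e = P_u / (φ × 0.6 F_EXX × L) = 395 / (0.75 × 0.6 × 100 × 23) = 0.3816 in.
Required leg w = t_e / 0.707 = 0.5398 in → use 9/16 in.

w = 9/16 in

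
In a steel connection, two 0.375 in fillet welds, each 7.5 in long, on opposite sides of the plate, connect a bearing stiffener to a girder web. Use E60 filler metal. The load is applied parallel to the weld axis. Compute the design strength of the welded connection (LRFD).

φR_n ≈ 107 kips

E60XX → F_EXX = 60 ksi.
Effective throat t_e = 0.707 × 0.375 = 0.2651 in.
Total length L = 15 in; A_we = 0.2651 × 15 = 3.977 in².
F_nw = 0.6 F_EXX = 0.6 × 60 = 36 ksi.
φR_n = 0.75 × 36 × 3.977 = 107.4 kips.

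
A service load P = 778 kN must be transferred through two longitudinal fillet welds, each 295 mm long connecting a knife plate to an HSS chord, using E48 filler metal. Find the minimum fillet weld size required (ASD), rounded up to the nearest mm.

E48XX → F_EXX = 480 MPa.
Total weld length L = 590 mm.
Required throat t_e = P × Ω / (0.6 F_EXX × L) = 778 × 2.0 / (0.6 × 480 × 590 × 10⁻³) = 9.157 mm.
Required leg w = t_e / 0.707 = 12.95 mm → use 13 mm.

w = 13 mm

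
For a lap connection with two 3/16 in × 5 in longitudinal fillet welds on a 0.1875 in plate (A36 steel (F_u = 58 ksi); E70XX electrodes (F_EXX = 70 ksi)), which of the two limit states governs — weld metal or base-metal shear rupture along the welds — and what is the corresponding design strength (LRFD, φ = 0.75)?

t_e = 0.707 × 0.1875 = 0.1326 in; L = 10 in.
Weld metal: φR_n = 0.75 × 0.6 × 70 × 0.1326 × 10 = 41.76 kip.
Base metal (shear rupture): φR_n = 0.75 × 0.6 × 58 × 0.1875 × 10 = 48.94 kip.
Governing: weld metal.

φR_n ≈ 41.8 kip (weld metal governs)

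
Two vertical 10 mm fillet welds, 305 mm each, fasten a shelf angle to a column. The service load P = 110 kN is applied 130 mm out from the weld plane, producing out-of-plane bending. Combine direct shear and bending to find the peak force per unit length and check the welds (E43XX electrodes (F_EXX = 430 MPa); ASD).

f_max ≈ 495 N/mm; adequate

L_w = 2 × 305 = 610 mm; section modulus (unit throat) S = 2 × L²/6 = 31010 mm².
Direct shear f_v = P/L_w = 110×10³/610 = 180.3 N/mm.
Moment M = P × e = 110×10³ × 130 = 14300000 N·mm; bending f_b = M/S = 461.2 N/mm.
f_max = √(f_v² + f_b²) = √(180.3² + 461.2²) = 495.2 N/mm.
r_n/Ω = (1/2.0) × 0.6 × 430 × (0.707 × 10) = 912 N/mm → adequate.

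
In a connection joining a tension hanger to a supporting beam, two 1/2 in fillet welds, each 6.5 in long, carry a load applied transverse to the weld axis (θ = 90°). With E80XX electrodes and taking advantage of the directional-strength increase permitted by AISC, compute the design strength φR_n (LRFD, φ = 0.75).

φR_n ≈ 248 kip

E80XX → F_EXX = 80 ksi.
t_e = 0.707 × 0.5 = 0.3535 in; A_we = 0.3535 × 13 = 4.595 in².
Directional factor: 1.0 + 0.5 sin^1.5(90°) = 1.5.
F_nw = 0.6 × 80 × 1.5 = 72 ksi.
φR_n = 0.75 × 72 × 4.595 = 248.2 kip.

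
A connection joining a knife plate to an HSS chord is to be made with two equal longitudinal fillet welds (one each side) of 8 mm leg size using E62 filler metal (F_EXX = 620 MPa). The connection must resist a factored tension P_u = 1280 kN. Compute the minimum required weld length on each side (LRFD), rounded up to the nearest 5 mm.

Throat t_e = 0.707 × 8 = 5.656 mm.
φr_n = 0.75 × 0.6 × 620 × 5.656 × 10⁻³ = 1.578 kN/mm.
L_req = P_u / φr_n = 1280 / 1.578 = 811.1 mm total.
Per side: 811.1 / 2 = 405.6 mm.
Round up → use L = 410 mm on each side.

L = 410 mm on each side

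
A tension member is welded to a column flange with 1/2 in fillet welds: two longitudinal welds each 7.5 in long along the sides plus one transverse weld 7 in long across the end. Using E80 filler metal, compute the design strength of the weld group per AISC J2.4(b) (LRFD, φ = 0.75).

E80XX → F_EXX = 80 ksi.
t_e = 0.707 × 0.5 = 0.3535 in.
R_nwl = 0.6 × 80 × 0.3535 × 15 = 254.5 kip (longitudinal, 2 welds).
R_nwt = 0.6 × 80 × 0.3535 × 7 = 118.8 kip (transverse, base value).
(i) R_nwl + R_nwt = 373.3 kip; (ii) 0.85 R_nwl + 1.5 R_nwt = 394.5 kip.
R_n = max = 394.5 kip [governs: (ii)]; φR_n = 295.9 kip.

φR_n ≈ 296 kip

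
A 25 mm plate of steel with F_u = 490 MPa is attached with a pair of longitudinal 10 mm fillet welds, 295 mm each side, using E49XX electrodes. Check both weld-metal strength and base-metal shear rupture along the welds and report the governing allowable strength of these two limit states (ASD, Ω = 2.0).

E49XX → F_EXX = 490 MPa.
t_e = 0.707 × 10 = 7.07 mm; L = 590 mm.
Weld metal: R_n/Ω = (1/2.0) × 0.6 × 490 × 7.07 × 590 × 10⁻³ = 613.2 kN.
Base metal (shear rupture): R_n/Ω = (1/2.0) × 0.6 × 490 × 25 × 590 × 10⁻³ = 2168 kN.
Governing: weld metal.

R_n/Ω ≈ 613 kN (weld metal governs)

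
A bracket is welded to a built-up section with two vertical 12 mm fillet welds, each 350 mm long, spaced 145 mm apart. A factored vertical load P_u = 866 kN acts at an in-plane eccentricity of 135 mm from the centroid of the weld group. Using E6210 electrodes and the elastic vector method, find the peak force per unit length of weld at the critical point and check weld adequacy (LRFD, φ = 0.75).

f_max ≈ 2770 N/mm; NOT adequate

E62XX → F_EXX = 620 MPa.
Total weld length L_w = 700 mm. Treat welds as unit-width lines.
Polar moment about centroid: J = 2[d³/12 + d(b/2)²] = 2[350³/12 + 350×72.5²] = 10830000 mm³.
Direct shear f_v = P/L_w = 866×10³ / 700 = 1237 N/mm (vertical).
Torsion M = P·e = 866×10³ × 135 = 116910000 N·mm.
Critical point at (x, y) = (72.5, 175) from centroid. f_tx = M·y/J = 1890 N/mm; f_ty = M·x/J = 783 N/mm.
Resultant f_max = √[f_tx² + (f_v + f_ty)²] = √[1890² + (1237 + 783)²] = 2766 N/mm.
Capacity per unit length: φr_n = 0.75 × 0.6 × 620 × (0.707 × 12) = 2367 N/mm.
2766 > 2367 → NOT adequate.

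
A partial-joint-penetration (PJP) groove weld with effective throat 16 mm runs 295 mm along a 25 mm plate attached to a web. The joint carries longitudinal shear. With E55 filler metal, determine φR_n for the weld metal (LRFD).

φR_n ≈ 1170 kN

E55XX → F_EXX = 550 MPa.
Effective throat (given) t_e = 16 mm.
A_we = 16 × 295 = 4720 mm².
F_nw = 0.6 F_EXX = 330 MPa.
φR_n = 0.75 × 330 × 4720 × 10⁻³ = 1168 kN.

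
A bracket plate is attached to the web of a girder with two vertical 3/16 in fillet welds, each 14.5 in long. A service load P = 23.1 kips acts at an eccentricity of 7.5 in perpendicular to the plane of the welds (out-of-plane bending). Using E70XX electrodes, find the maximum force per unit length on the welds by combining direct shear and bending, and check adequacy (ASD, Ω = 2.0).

f_max ≈ 2.6 kip/in; adequate

E70XX → F_EXX = 70 ksi.
L_w = 2 × 14.5 = 29 in; section modulus (unit throat) S = 2 × L²/6 = 70.08 in².
Direct shear f_v = P/L_w = 23.1/29 = 0.7966 kip/in.
Moment M = P × e = 23.1 × 7.5 = 173.25 kip·in; bending f_b = M/S = 2.472 kip/in.
f_max = √(f_v² + f_b²) = √(0.7966² + 2.472²) = 2.597 kip/in.
r_n/Ω = (1/2.0) × 0.6 × 70 × (0.707 × 0.1875) = 2.784 kip/in → adequate.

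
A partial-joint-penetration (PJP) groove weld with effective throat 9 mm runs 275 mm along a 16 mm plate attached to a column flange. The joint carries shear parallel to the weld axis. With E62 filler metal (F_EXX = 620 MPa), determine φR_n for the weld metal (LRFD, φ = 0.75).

Effective throat (given) t_e = 9 mm.
A_we = 9 × 275 = 2475 mm².
F_nw = 0.6 F_EXX = 372 MPa.
φR_n = 0.75 × 372 × 2475 × 10⁻³ = 690.5 kN.

φR_n ≈ 691 kN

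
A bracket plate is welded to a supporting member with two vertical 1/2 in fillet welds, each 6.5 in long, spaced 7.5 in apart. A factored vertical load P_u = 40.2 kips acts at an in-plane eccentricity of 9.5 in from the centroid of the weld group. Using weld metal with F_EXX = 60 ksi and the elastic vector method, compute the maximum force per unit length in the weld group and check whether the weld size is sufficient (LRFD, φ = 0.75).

Total weld length L_w = 13 in. Treat welds as unit-width lines.
Polar moment about centroid: J = 2[d³/12 + d(b/2)²] = 2[6.5³/12 + 6.5×3.75²] = 228.6 in³.
Direct shear f_v = P/L_w = 40.2 / 13 = 3.092 kip/in (vertical).
Torsion M = P·e = 40.2 × 9.5 = 381.9 kip·in.
Critical point at (x, y) = (3.75, 3.25) from centroid. f_tx = M·y/J = 5.43 kip/in; f_ty = M·x/J = 6.265 kip/in.
Resultant f_max = √[f_tx² + (f_v + f_ty)²] = √[5.43² + (3.092 + 6.265)²] = 10.82 kip/in.
Capacity per unit length: φr_n = 0.75 × 0.6 × 60 × (0.707 × 0.5) = 9.544 kip/in.
10.82 > 9.544 → NOT adequate.

f_max ≈ 10.8 kip/in; NOT adequate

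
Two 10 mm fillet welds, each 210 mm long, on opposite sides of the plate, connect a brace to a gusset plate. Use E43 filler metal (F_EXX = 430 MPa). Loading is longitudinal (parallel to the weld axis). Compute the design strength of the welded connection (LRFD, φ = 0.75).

φR_n ≈ 575 kN

Effective throat t_e = 0.707 × 10 = 7.07 mm.
Total length L = 420 mm; A_we = 7.07 × 420 = 2969 mm².
F_nw = 0.6 F_EXX = 0.6 × 430 = 258 MPa.
φR_n = 0.75 × 258 × 2969 × 10⁻³ = 574.6 kN.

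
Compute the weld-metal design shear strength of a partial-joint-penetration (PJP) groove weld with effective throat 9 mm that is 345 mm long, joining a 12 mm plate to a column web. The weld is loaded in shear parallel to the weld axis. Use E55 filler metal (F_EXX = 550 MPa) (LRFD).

Effective throat (given) t_e = 9 mm.
A_we = 9 × 345 = 3105 mm².
F_nw = 0.6 F_EXX = 330 MPa.
φR_n = 0.75 × 330 × 3105 × 10⁻³ = 768.5 kN.

φR_n ≈ 768 kN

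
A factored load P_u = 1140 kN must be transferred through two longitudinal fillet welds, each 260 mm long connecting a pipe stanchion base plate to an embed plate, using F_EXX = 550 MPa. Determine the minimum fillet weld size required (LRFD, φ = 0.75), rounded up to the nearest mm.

Total weld length L = 520 mm.
Required throat t_e = P_u / (φ × 0.6 F_EXX × L) = 1140 / (0.75 × 0.6 × 550 × 520 × 10⁻³) = 8.858 mm.
Required leg w = t_e / 0.707 = 12.53 mm → use 13 mm.

w = 13 mm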